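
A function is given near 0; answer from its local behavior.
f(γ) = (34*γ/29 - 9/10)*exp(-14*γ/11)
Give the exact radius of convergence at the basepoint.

The radius of convergence is infinite.

The factor exp(-14*γ/11) is entire and contributes no finite singular point.
The polynomial part has no poles.
No finite singular points: the Taylor series at 0 converges everywhere.


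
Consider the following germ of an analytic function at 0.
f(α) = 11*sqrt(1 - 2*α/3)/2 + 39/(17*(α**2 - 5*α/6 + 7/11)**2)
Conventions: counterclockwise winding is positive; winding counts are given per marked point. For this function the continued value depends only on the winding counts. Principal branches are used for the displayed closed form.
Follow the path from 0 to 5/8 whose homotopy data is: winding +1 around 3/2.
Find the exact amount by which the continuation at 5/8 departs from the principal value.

Continued minus principal equals -(11/6)*sqrt(21).

The rational part is single-valued and drops out of the difference; each branch term changes only by its own monodromy.
(11/2)*sqrt(1 - α/(3/2)): winding +1 is odd, the square root flips sign, contributing -2*(11/2)*sqrt(1 - (5/8)/(3/2)) = -2*(11/2)*sqrt(7/12) = -(11/6)*sqrt(21).
Summing the contributions at α = 5/8 gives -(11/6)*sqrt(21).


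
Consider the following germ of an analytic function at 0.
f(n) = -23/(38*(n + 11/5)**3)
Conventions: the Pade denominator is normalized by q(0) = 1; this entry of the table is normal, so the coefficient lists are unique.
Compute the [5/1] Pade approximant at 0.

The Pade approximant has numerator coefficients [-2875/50578, 71875/1669074, -71875/3059969, 359375/33659659, -8984375/2221537494, 8984375/8145637478]; denominator coefficients [1, 20/33].

Taylor coefficients needed (expand at 0): a_0 = -2875/50578, a_1 = 43125/556358, a_2 = -215625/3059969, a_3 = 1796875/33659659, a_4 = -26953125/740512498, a_5 = 188671875/8145637478, a_6 = -628906250/44801006129.
Write the denominator as Q(n) = 1 + q1*n. Requiring Q*f - P = O(n^7) with deg P <= 5 kills the coefficients of n^6..n^6 in Q*f:
  n^6: a_6 + q1*a_5 = 0, i.e. -628906250/44801006129 + (188671875/8145637478)*q1 = 0.
Solving this linear system: q1 = 20/33.
The numerator is Q*f truncated at degree 5: P0 = a_0 = -2875/50578; P1 = a_1 + q1*a_0 = 71875/1669074; P2 = a_2 + q1*a_1 = -71875/3059969; P3 = a_3 + q1*a_2 = 359375/33659659; P4 = a_4 + q1*a_3 = -8984375/2221537494; P5 = a_5 + q1*a_4 = 8984375/8145637478.


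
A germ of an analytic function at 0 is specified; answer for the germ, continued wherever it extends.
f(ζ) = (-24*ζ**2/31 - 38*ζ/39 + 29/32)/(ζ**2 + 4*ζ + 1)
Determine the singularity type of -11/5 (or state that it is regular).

The point is a regular point.

Denominator factors: ζ**2 + 4*ζ + 1 = -74/25 at ζ = -11/5 — none vanishes.
So the germ continues analytically to -11/5.


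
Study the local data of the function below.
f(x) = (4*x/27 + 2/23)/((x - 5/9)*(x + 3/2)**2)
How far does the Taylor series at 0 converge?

The radius of convergence is 5/9.

Denominator factor (x + 3/2)^2: pole of order 2 at -3/2, modulus 3/2.
Denominator factor (x - 5/9): pole of order 1 at 5/9, modulus 5/9.
The radius of convergence is the smallest modulus among the singular points: 5/9.


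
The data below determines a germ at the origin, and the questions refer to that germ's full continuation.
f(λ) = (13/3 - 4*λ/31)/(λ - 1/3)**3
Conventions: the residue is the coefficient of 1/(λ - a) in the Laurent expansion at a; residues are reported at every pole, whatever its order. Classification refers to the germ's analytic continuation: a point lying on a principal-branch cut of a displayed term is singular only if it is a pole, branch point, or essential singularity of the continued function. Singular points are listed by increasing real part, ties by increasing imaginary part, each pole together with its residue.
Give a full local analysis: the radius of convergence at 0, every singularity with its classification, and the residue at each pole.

Denominator factor (λ - 1/3)^3: pole of order 3 at 1/3, modulus 1/3.
The radius of convergence is the smallest modulus among the singular points: 1/3.
At the order-3 pole 1/3 set g(λ) = (λ - (1/3))^3*f(λ) = 13/3 - 4*λ/31.
Order-3 pole: residue = g''(a)/2; g''(1/3) = 0, so the residue is 0.

Radius of convergence at 0: 1/3.
At 1/3: a pole of order 3; residue 0.


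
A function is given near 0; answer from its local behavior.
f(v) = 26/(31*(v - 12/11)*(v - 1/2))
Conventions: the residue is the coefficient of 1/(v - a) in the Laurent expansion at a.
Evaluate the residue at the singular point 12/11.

At the order-1 pole 12/11 set g(v) = (v - (12/11))*f(v) = 26/(31*(v - 1/2)).
Simple pole: residue = g(a) at a = 12/11, which is 44/31.

The residue is 44/31.


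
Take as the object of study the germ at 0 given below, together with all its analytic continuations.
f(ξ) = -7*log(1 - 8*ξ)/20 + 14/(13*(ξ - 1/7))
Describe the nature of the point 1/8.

The term (-7/20)*log(1 - ξ/(1/8)) has argument 1 - 1/8/(1/8) = 0 at 1/8: a logarithmic (infinitely-sheeted) branch point; the remaining terms are analytic or single-valued there.

The point is a logarithmic branch point.


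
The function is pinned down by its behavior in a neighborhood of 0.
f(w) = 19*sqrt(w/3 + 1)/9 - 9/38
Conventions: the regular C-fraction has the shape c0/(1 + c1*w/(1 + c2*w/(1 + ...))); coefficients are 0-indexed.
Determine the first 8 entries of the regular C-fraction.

Taylor coefficients (expand at 0): a_0 = 641/342, a_1 = 19/54, a_2 = -19/648, a_3 = 19/3888, a_4 = -95/93312, a_5 = 133/559872, a_6 = -133/2239488, a_7 = 209/13436928.
c0 = a_0 = 641/342. Peel one level at a time: if S = 1 + c*w/S' with S'(0) = 1, then c is the w-coefficient of S and S' = c*w/(S - 1).
S_1 = c0/f = 1 + (-361/1923)*w + (250895/4930572)*w^2 + ...; c1 = -361/1923.
S_2 = c1*w/(S_1 - 1) = 1 + (695/2564)*w + (-1/144)*w^2 + ...; c2 = 695/2564.
S_3 = c2*w/(S_2 - 1) = 1 + (641/25020)*w + (-2262089/626000400)*w^2 + ...; c3 = 641/25020.
S_4 = c3*w/(S_3 - 1) = 1 + (3529/25020)*w + (-1/144)*w^2 + ...; c4 = 3529/25020.
S_5 = c4*w/(S_4 - 1) = 1 + (695/14116)*w + (-3456235/597784368)*w^2 + ...; c5 = 695/14116.
S_6 = c5*w/(S_5 - 1) = 1 + (4973/42348)*w + (-1/144)*w^2 + ...; c6 = 4973/42348.
S_7 = c6*w/(S_6 - 1) = 1 + (3529/59676)*w + ...; c7 = 3529/59676.

The regular C-fraction coefficients are [641/342, -361/1923, 695/2564, 641/25020, 3529/25020, 695/14116, 4973/42348, 3529/59676].


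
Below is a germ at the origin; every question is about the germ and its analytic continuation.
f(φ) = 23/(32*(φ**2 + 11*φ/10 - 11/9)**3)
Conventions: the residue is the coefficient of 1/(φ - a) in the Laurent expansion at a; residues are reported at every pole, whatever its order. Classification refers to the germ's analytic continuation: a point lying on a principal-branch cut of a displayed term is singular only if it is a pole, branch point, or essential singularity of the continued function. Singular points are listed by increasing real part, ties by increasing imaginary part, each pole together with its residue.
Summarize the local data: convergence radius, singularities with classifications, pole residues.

Denominator factor (φ**2 + 11*φ/10 - 11/9)^3: discriminant 5489/900, real irrational roots -11/20 + (1/60)*sqrt(5489) and -11/20 - (1/60)*sqrt(5489); poles of order 3, moduli -11/20 + (1/60)*sqrt(5489) and 11/20 + (1/60)*sqrt(5489).
The radius of convergence is the smallest modulus among the singular points: -11/20 + (1/60)*sqrt(5489).
The factor φ**2 + 11*φ/10 - 11/9 splits as (φ - a)(φ - a') with a = -11/20 - (1/60)*sqrt(5489), a' = -11/20 + (1/60)*sqrt(5489). At the order-3 pole a set g(φ) = (φ - a)^3*f(φ) = [23/32] / (φ - a')^3.
Order-3 pole: residue = g''(a)/2; g''(-11/20 - (1/60)*sqrt(5489)) = -(209587500/165378745169)*sqrt(5489), so the residue is -(104793750/165378745169)*sqrt(5489).
The factor φ**2 + 11*φ/10 - 11/9 splits as (φ - a)(φ - a') with a = -11/20 + (1/60)*sqrt(5489), a' = -11/20 - (1/60)*sqrt(5489). At the order-3 pole a set g(φ) = (φ - a)^3*f(φ) = [23/32] / (φ - a')^3.
Order-3 pole: residue = g''(a)/2; g''(-11/20 + (1/60)*sqrt(5489)) = (209587500/165378745169)*sqrt(5489), so the residue is (104793750/165378745169)*sqrt(5489).
List the singular points by increasing real part (a conjugate pair: the negative imaginary part first).

Radius of convergence at 0: -11/20 + (1/60)*sqrt(5489).
At -11/20 - (1/60)*sqrt(5489): a pole of order 3; residue -(104793750/165378745169)*sqrt(5489).
At -11/20 + (1/60)*sqrt(5489): a pole of order 3; residue (104793750/165378745169)*sqrt(5489).


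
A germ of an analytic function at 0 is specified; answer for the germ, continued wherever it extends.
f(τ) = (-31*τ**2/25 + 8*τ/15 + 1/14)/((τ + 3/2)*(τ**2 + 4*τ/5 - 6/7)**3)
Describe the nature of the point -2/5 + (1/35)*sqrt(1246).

The denominator factor τ**2 + 4*τ/5 - 6/7 vanishes at -2/5 + (1/35)*sqrt(1246) and appears to the power 3; the numerator there equals -42041/26250 + (572/13125)*sqrt(1246), nonzero, and no other factor vanishes.
Hence a pole whose order is the multiplicity, 3.

The point is a pole of order 3.


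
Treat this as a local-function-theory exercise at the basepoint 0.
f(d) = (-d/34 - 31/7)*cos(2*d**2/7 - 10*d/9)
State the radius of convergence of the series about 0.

The radius of convergence is infinite.

The factor cos(2*d**2/7 - 10*d/9) is entire and contributes no finite singular point.
The polynomial part has no poles.
No finite singular points: the Taylor series at 0 converges everywhere.


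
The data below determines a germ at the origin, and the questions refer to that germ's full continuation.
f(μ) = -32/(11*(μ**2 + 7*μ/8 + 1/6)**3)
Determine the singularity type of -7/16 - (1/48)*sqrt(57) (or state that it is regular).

The point is a pole of order 3.

The denominator factor μ**2 + 7*μ/8 + 1/6 vanishes at -7/16 - (1/48)*sqrt(57) and appears to the power 3; the numerator there equals -32/11, nonzero, and no other factor vanishes.
Hence a pole whose order is the multiplicity, 3.


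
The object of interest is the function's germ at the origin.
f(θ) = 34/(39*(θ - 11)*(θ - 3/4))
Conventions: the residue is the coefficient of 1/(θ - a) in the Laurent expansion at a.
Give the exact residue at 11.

The residue is 136/1599.

At the order-1 pole 11 set g(θ) = (θ - (11))*f(θ) = 34/(39*(θ - 3/4)).
Simple pole: residue = g(a) at a = 11, which is 136/1599.


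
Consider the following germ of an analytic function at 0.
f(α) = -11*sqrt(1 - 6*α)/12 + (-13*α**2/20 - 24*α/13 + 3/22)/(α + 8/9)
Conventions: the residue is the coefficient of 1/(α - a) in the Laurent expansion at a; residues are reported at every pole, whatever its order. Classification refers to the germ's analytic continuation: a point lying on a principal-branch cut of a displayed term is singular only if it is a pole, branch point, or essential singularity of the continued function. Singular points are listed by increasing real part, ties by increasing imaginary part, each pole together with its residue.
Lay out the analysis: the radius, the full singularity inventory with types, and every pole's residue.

Denominator factor (α + 8/9): pole of order 1 at -8/9, modulus 8/9.
Branch term (-11/12)*sqrt(1 - α/(1/6)): its argument vanishes at α = 1/6, a square-root branch point, modulus 1/6.
The radius of convergence is the smallest modulus among the singular points: 1/6.
The branch term is analytic at -8/9 and contributes nothing to the residue; only the rational part matters.
At the order-1 pole -8/9 set g(α) = (α - (-8/9))*(rational part) = -13*α**2/20 - 24*α/13 + 3/22.
Simple pole: residue = g(a) at a = -8/9, which is 146387/115830.
List the singular points by increasing real part (a conjugate pair: the negative imaginary part first).

Radius of convergence at 0: 1/6.
At -8/9: a pole of order 1; residue 146387/115830.
At 1/6: an algebraic (square-root) branch point.


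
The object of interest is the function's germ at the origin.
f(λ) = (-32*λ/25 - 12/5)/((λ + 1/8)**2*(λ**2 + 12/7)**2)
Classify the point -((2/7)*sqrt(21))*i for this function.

The denominator factor λ**2 + 12/7 vanishes at -((2/7)*sqrt(21))*i and appears to the power 2; the numerator there equals (-12/5) + ((64/175)*sqrt(21))*i, nonzero, and no other factor vanishes.
Hence a pole whose order is the multiplicity, 2.

The point is a pole of order 2.


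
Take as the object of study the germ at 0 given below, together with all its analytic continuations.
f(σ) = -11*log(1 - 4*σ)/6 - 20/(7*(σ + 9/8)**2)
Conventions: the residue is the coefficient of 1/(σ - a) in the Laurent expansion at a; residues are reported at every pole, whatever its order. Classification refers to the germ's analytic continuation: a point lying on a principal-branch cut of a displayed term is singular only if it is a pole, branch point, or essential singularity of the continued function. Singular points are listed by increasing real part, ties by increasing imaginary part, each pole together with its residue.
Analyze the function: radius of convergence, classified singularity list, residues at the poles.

Denominator factor (σ + 9/8)^2: pole of order 2 at -9/8, modulus 9/8.
Branch term (-11/6)*log(1 - σ/(1/4)): its argument vanishes at σ = 1/4, a logarithmic branch point, modulus 1/4.
The radius of convergence is the smallest modulus among the singular points: 1/4.
The branch term is analytic at -9/8 and contributes nothing to the residue; only the rational part matters.
At the order-2 pole -9/8 set g(σ) = (σ - (-9/8))^2*(rational part) = -20/7.
Order-2 pole: residue = g'(a); g'(-9/8) = 0, so the residue is 0.
List the singular points by increasing real part (a conjugate pair: the negative imaginary part first).

Radius of convergence at 0: 1/4.
At -9/8: a pole of order 2; residue 0.
At 1/4: a logarithmic branch point.


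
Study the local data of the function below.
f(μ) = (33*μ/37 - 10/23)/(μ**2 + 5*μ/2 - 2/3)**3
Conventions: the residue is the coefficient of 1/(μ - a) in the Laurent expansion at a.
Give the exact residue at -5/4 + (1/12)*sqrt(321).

The factor μ**2 + 5*μ/2 - 2/3 splits as (μ - a)(μ - a') with a = -5/4 + (1/12)*sqrt(321), a' = -5/4 - (1/12)*sqrt(321). At the order-3 pole a set g(μ) = (μ - a)^3*f(μ) = [33*μ/37 - 10/23] / (μ - a')^3.
Order-3 pole: residue = g''(a)/2; g''(-5/4 + (1/12)*sqrt(321)) = -(4557600/1042511593)*sqrt(321), so the residue is -(2278800/1042511593)*sqrt(321).

The residue is -(2278800/1042511593)*sqrt(321).


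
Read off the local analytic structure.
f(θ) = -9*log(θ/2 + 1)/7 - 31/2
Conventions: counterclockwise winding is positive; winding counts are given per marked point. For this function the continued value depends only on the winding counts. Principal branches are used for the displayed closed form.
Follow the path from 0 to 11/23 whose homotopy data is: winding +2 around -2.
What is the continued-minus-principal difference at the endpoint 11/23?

Continued minus principal equals -(36/7)*pi*i.

The rational part is single-valued and drops out of the difference; each branch term changes only by its own monodromy.
(-9/7)*log(1 - θ/(-2)): each positive loop around -2 adds 2*pi*i to the log, so winding +2 contributes (-9/7)*(2)*2*pi*i = -(36/7)*pi*i.
Summing the contributions at θ = 11/23 gives -(36/7)*pi*i.


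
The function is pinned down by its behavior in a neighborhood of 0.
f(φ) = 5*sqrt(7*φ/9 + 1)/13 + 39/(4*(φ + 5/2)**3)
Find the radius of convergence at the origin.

Denominator factor (φ + 5/2)^3: pole of order 3 at -5/2, modulus 5/2.
Branch term (5/13)*sqrt(1 - φ/(-9/7)): its argument vanishes at φ = -9/7, a square-root branch point, modulus 9/7.
The radius of convergence is the smallest modulus among the singular points: 9/7.

The radius of convergence is 9/7.


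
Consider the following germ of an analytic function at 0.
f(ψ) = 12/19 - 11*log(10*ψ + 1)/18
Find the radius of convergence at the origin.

The radius of convergence is 1/10.

Branch term (-11/18)*log(1 - ψ/(-1/10)): its argument vanishes at ψ = -1/10, a logarithmic branch point, modulus 1/10.
The radius of convergence is the smallest modulus among the singular points: 1/10.


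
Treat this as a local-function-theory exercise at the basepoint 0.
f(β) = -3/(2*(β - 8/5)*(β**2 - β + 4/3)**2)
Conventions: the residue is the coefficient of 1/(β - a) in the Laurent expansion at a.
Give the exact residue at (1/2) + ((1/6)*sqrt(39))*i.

The residue is (16875/118336) - ((993465/19998784)*sqrt(39))*i.


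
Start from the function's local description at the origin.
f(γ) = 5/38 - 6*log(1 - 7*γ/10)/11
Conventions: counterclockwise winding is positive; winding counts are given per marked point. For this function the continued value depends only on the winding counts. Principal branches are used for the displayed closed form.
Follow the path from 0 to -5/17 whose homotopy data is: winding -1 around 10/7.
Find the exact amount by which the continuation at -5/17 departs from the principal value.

The rational part is single-valued and drops out of the difference; each branch term changes only by its own monodromy.
(-6/11)*log(1 - γ/(10/7)): each positive loop around 10/7 adds 2*pi*i to the log, so winding -1 contributes (-6/11)*(-1)*2*pi*i = (12/11)*pi*i.
Summing the contributions at γ = -5/17 gives (12/11)*pi*i.

Continued minus principal equals (12/11)*pi*i.


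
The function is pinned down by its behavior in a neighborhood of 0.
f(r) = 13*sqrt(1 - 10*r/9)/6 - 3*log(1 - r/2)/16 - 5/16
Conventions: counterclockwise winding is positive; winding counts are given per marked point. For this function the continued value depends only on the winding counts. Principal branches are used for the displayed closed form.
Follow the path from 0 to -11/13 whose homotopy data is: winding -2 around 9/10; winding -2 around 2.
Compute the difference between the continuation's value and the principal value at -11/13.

The rational part is single-valued and drops out of the difference; each branch term changes only by its own monodromy.
(-3/16)*log(1 - r/(2)): each positive loop around 2 adds 2*pi*i to the log, so winding -2 contributes (-3/16)*(-2)*2*pi*i = (3/4)*pi*i.
(13/6)*sqrt(1 - r/(9/10)): winding -2 is even, the square root returns to the same sheet, contribution 0.
Summing the contributions at r = -11/13 gives (3/4)*pi*i.

Continued minus principal equals (3/4)*pi*i.


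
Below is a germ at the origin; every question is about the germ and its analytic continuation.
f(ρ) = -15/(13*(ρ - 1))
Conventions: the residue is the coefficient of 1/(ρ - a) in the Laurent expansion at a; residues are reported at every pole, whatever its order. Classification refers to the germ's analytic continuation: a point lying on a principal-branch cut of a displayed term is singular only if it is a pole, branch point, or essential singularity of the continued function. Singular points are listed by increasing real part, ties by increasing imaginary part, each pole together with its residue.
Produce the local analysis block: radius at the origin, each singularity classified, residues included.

Denominator factor (ρ - 1): pole of order 1 at 1, modulus 1.
The radius of convergence is the smallest modulus among the singular points: 1.
At the order-1 pole 1 set g(ρ) = (ρ - (1))*f(ρ) = -15/13.
Simple pole: residue = g(a) at a = 1, which is -15/13.

Radius of convergence at 0: 1.
At 1: a pole of order 1; residue -15/13.


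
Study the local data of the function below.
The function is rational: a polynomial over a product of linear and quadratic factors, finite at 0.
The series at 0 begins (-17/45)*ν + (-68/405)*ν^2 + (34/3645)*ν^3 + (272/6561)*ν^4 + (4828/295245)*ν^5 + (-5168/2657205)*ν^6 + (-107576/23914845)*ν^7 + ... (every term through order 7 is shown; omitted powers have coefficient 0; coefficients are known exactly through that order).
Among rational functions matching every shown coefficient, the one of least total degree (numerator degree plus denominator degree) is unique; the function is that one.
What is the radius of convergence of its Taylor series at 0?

The radius of convergence is (3/2)*sqrt(2).

No rational of total degree below 3 reproduces all 8 coefficients; solving the [1/2] Pade equations on them gives f(ν) = -17*ν/(10*(ν**2 - 2*ν + 9/2)), whose expansion matches every shown term.
Denominator factor (ν**2 - 2*ν + 9/2): discriminant -14, complex-conjugate roots (1) + ((1/2)*sqrt(14))*i and (1) - ((1/2)*sqrt(14))*i; poles of order 1, moduli (3/2)*sqrt(2) and (3/2)*sqrt(2).
The radius of convergence is the smallest modulus among the singular points: (3/2)*sqrt(2).


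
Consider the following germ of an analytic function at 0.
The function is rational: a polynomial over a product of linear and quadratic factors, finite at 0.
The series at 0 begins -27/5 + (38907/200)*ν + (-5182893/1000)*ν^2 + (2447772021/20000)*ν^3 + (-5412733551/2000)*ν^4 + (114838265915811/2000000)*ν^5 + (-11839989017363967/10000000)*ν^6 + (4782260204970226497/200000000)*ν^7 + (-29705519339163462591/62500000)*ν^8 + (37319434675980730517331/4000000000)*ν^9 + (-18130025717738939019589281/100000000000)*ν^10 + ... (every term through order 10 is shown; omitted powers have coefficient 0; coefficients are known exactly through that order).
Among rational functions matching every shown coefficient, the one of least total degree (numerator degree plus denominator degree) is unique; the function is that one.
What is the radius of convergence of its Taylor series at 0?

No rational of total degree below 9 reproduces all 11 coefficients; solving the [1/8] Pade equations on them gives f(ν) = (3*ν/8 - 3/5)/((ν**2 - 3*ν/5 + 2)**2*(ν**2 + 3*ν + 1/6)**2), whose expansion matches every shown term.
Denominator factor (ν**2 + 3*ν + 1/6)^2: discriminant 25/3, real irrational roots -3/2 + (5/6)*sqrt(3) and -3/2 - (5/6)*sqrt(3); poles of order 2, moduli 3/2 - (5/6)*sqrt(3) and 3/2 + (5/6)*sqrt(3).
Denominator factor (ν**2 - 3*ν/5 + 2)^2: discriminant -191/25, complex-conjugate roots (3/10) + ((1/10)*sqrt(191))*i and (3/10) - ((1/10)*sqrt(191))*i; poles of order 2, moduli sqrt(2) and sqrt(2).
The radius of convergence is the smallest modulus among the singular points: 3/2 - (5/6)*sqrt(3).

The radius of convergence is 3/2 - (5/6)*sqrt(3).


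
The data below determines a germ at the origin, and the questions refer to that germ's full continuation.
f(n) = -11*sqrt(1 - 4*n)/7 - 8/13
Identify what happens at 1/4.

The term (-11/7)*sqrt(1 - n/(1/4)) has argument 1 - 1/4/(1/4) = 0 at 1/4: a square-root (algebraic, two-sheeted) branch point; the remaining terms are analytic or single-valued there.

The point is an algebraic (square-root) branch point.


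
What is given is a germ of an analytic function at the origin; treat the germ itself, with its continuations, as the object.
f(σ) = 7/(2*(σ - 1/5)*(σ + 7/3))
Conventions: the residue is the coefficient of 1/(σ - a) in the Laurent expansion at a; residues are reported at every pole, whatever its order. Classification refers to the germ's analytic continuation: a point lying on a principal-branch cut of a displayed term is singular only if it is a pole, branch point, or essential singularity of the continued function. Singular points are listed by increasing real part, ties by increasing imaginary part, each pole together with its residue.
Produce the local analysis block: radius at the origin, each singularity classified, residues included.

Radius of convergence at 0: 1/5.
At -7/3: a pole of order 1; residue -105/76.
At 1/5: a pole of order 1; residue 105/76.

Denominator factor (σ - 1/5): pole of order 1 at 1/5, modulus 1/5.
Denominator factor (σ + 7/3): pole of order 1 at -7/3, modulus 7/3.
The radius of convergence is the smallest modulus among the singular points: 1/5.
At the order-1 pole -7/3 set g(σ) = (σ - (-7/3))*f(σ) = 7/(2*(σ - 1/5)).
Simple pole: residue = g(a) at a = -7/3, which is -105/76.
At the order-1 pole 1/5 set g(σ) = (σ - (1/5))*f(σ) = 7/(2*(σ + 7/3)).
Simple pole: residue = g(a) at a = 1/5, which is 105/76.
List the singular points by increasing real part (a conjugate pair: the negative imaginary part first).


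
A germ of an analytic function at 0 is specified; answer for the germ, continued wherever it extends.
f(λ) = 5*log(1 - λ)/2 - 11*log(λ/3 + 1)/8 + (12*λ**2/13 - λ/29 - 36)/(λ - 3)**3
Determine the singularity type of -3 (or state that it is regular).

The term (-11/8)*log(1 - λ/(-3)) has argument 1 - -3/(-3) = 0 at -3: a logarithmic (infinitely-sheeted) branch point; the remaining terms are analytic or single-valued there.

The point is a logarithmic branch point.


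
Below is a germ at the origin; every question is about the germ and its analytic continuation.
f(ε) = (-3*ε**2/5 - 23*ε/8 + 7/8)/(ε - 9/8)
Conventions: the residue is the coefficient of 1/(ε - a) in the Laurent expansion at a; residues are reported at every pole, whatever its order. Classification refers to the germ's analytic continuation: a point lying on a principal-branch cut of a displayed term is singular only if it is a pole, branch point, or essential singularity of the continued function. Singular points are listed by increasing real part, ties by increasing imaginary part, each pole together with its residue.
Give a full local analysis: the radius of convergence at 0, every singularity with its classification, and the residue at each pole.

Denominator factor (ε - 9/8): pole of order 1 at 9/8, modulus 9/8.
The radius of convergence is the smallest modulus among the singular points: 9/8.
At the order-1 pole 9/8 set g(ε) = (ε - (9/8))*f(ε) = -3*ε**2/5 - 23*ε/8 + 7/8.
Simple pole: residue = g(a) at a = 9/8, which is -499/160.

Radius of convergence at 0: 9/8.
At 9/8: a pole of order 1; residue -499/160.


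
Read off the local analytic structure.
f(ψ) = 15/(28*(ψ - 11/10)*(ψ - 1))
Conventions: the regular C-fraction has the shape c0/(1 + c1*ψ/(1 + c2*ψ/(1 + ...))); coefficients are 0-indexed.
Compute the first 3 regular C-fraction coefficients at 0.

Taylor coefficients (expand at 0): a_0 = 75/154, a_1 = 225/242, a_2 = 24825/18634.
c0 = a_0 = 75/154. Peel one level at a time: if S = 1 + c*ψ/S' with S'(0) = 1, then c is the ψ-coefficient of S and S' = c*ψ/(S - 1).
S_1 = c0/f = 1 + (-21/11)*ψ + (10/11)*ψ^2 + ...; c1 = -21/11.
S_2 = c1*ψ/(S_1 - 1) = 1 + (10/21)*ψ + ...; c2 = 10/21.

The regular C-fraction coefficients are [75/154, -21/11, 10/21].


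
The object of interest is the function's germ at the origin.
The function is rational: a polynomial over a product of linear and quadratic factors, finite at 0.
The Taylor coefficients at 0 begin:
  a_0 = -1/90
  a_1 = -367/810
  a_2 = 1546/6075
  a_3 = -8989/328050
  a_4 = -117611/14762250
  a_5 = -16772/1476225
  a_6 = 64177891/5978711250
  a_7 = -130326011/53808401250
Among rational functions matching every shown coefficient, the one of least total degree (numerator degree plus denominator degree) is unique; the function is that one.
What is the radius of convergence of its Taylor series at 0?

No rational of total degree below 4 reproduces all 8 coefficients; solving the [1/3] Pade equations on them gives f(ν) = (-31*ν/6 - 1/8)/((ν + 9/4)*(ν**2 + 5*ν/9 + 5)), whose expansion matches every shown term.
Denominator factor (ν + 9/4): pole of order 1 at -9/4, modulus 9/4.
Denominator factor (ν**2 + 5*ν/9 + 5): discriminant -1595/81, complex-conjugate roots (-5/18) + ((1/18)*sqrt(1595))*i and (-5/18) - ((1/18)*sqrt(1595))*i; poles of order 1, moduli sqrt(5) and sqrt(5).
The radius of convergence is the smallest modulus among the singular points: sqrt(5).

The radius of convergence is sqrt(5).


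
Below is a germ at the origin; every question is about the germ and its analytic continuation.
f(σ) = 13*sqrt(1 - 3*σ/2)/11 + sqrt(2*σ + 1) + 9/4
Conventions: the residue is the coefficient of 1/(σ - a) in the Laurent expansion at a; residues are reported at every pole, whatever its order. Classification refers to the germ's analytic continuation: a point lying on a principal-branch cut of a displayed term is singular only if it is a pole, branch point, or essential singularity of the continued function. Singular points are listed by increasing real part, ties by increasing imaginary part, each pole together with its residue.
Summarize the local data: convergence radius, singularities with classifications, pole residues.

Radius of convergence at 0: 1/2.
At -1/2: an algebraic (square-root) branch point.
At 2/3: an algebraic (square-root) branch point.

Branch term (13/11)*sqrt(1 - σ/(2/3)): its argument vanishes at σ = 2/3, a square-root branch point, modulus 2/3.
Branch term (1)*sqrt(1 - σ/(-1/2)): its argument vanishes at σ = -1/2, a square-root branch point, modulus 1/2.
The radius of convergence is the smallest modulus among the singular points: 1/2.
List the singular points by increasing real part (a conjugate pair: the negative imaginary part first).


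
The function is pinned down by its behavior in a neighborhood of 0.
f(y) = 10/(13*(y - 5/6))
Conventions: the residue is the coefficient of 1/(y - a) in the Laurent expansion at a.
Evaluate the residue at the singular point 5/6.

At the order-1 pole 5/6 set g(y) = (y - (5/6))*f(y) = 10/13.
Simple pole: residue = g(a) at a = 5/6, which is 10/13.

The residue is 10/13.


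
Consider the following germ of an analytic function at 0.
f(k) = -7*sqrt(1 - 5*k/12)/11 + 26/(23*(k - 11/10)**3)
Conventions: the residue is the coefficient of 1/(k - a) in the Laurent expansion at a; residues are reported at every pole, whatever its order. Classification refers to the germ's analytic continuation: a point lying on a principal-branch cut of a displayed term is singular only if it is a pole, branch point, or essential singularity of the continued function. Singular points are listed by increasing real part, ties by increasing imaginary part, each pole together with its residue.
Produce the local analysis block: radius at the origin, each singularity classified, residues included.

Denominator factor (k - 11/10)^3: pole of order 3 at 11/10, modulus 11/10.
Branch term (-7/11)*sqrt(1 - k/(12/5)): its argument vanishes at k = 12/5, a square-root branch point, modulus 12/5.
The radius of convergence is the smallest modulus among the singular points: 11/10.
The branch term is analytic at 11/10 and contributes nothing to the residue; only the rational part matters.
At the order-3 pole 11/10 set g(k) = (k - (11/10))^3*(rational part) = 26/23.
Order-3 pole: residue = g''(a)/2; g''(11/10) = 0, so the residue is 0.
List the singular points by increasing real part (a conjugate pair: the negative imaginary part first).

Radius of convergence at 0: 11/10.
At 11/10: a pole of order 3; residue 0.
At 12/5: an algebraic (square-root) branch point.


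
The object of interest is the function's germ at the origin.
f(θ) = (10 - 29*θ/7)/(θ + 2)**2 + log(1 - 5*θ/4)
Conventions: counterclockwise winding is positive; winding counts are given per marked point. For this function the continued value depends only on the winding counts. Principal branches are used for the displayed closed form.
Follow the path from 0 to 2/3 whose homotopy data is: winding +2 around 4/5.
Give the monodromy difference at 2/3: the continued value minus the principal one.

The rational part is single-valued and drops out of the difference; each branch term changes only by its own monodromy.
(1)*log(1 - θ/(4/5)): each positive loop around 4/5 adds 2*pi*i to the log, so winding +2 contributes (1)*(2)*2*pi*i = (4)*pi*i.
Summing the contributions at θ = 2/3 gives (4)*pi*i.

Continued minus principal equals (4)*pi*i.


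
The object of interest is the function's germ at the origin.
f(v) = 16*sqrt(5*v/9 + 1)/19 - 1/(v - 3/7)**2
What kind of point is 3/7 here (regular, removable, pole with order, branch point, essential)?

The point is a pole of order 2.

The denominator factor v - 3/7 vanishes at 3/7 and appears to the power 2; the numerator there equals -1, nonzero, and no other factor vanishes.
The branch terms are analytic at this point.
Hence a pole whose order is the multiplicity, 2.


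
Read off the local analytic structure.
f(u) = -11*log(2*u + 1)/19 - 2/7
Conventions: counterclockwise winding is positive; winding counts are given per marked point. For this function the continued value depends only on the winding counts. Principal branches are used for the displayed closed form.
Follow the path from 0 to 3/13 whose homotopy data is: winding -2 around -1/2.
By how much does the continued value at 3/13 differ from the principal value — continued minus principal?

The rational part is single-valued and drops out of the difference; each branch term changes only by its own monodromy.
(-11/19)*log(1 - u/(-1/2)): each positive loop around -1/2 adds 2*pi*i to the log, so winding -2 contributes (-11/19)*(-2)*2*pi*i = (44/19)*pi*i.
Summing the contributions at u = 3/13 gives (44/19)*pi*i.

Continued minus principal equals (44/19)*pi*i.


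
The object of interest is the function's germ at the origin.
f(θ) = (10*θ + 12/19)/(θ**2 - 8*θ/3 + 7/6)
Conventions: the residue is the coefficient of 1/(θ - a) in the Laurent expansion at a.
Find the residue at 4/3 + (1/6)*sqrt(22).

The factor θ**2 - 8*θ/3 + 7/6 splits as (θ - a)(θ - a') with a = 4/3 + (1/6)*sqrt(22), a' = 4/3 - (1/6)*sqrt(22). At the order-1 pole a set g(θ) = (θ - a)*f(θ) = [10*θ + 12/19] / (θ - a').
Simple pole: residue = g(a) at a = 4/3 + (1/6)*sqrt(22), which is 5 + (398/209)*sqrt(22).

The residue is 5 + (398/209)*sqrt(22).


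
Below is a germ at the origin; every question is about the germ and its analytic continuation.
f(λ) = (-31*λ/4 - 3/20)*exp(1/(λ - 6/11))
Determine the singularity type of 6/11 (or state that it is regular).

The exponent 1/(λ - (6/11)) has a pole at 6/11, so exp(1/(λ - (6/11))) takes every nonzero value near it: an essential singularity (not a pole of any order).

The point is an essential singularity.


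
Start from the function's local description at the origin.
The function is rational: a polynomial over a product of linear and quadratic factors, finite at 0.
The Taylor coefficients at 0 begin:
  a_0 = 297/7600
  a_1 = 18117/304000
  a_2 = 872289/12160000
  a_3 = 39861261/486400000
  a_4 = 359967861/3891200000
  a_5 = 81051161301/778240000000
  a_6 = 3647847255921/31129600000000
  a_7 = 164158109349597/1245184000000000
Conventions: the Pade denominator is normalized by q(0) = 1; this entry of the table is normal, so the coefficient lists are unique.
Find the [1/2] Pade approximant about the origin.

The Pade approximant has numerator coefficients [297/7600, 2673/744800]; denominator coefficients [1, -2809/1960, 6859/19600].

Taylor coefficients needed (read off): a_0 = 297/7600, a_1 = 18117/304000, a_2 = 872289/12160000, a_3 = 39861261/486400000.
Write the denominator as Q(ζ) = 1 + q1*ζ + q2*ζ^2. Requiring Q*f - P = O(ζ^4) with deg P <= 1 kills the coefficients of ζ^2..ζ^3 in Q*f:
  ζ^2: a_2 + q1*a_1 + q2*a_0 = 0, i.e. 872289/12160000 + (18117/304000)*q1 + (297/7600)*q2 = 0.
  ζ^3: a_3 + q1*a_2 + q2*a_1 = 0, i.e. 39861261/486400000 + (872289/12160000)*q1 + (18117/304000)*q2 = 0.
Solving this linear system: q1 = -2809/1960, q2 = 6859/19600.
The numerator is Q*f truncated at degree 1: P0 = a_0 = 297/7600; P1 = a_1 + q1*a_0 = 2673/744800.


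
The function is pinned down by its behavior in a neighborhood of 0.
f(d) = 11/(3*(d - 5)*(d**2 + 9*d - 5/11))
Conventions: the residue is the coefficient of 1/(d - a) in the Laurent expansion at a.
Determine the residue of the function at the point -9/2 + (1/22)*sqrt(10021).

The factor d**2 + 9*d - 5/11 splits as (d - a)(d - a') with a = -9/2 + (1/22)*sqrt(10021), a' = -9/2 - (1/22)*sqrt(10021). At the order-1 pole a set g(d) = (d - a)*f(d) = [11/(3*(d - 5))] / (d - a').
Simple pole: residue = g(a) at a = -9/2 + (1/22)*sqrt(10021), which is -121/4590 - (2299/4181490)*sqrt(10021).

The residue is -121/4590 - (2299/4181490)*sqrt(10021).


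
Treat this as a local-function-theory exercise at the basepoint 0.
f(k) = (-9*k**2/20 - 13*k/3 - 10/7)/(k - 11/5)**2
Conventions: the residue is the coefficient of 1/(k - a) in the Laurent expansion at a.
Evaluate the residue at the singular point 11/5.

At the order-2 pole 11/5 set g(k) = (k - (11/5))^2*f(k) = -9*k**2/20 - 13*k/3 - 10/7.
Order-2 pole: residue = g'(a); g'(11/5) = -947/150, so the residue is -947/150.

The residue is -947/150.


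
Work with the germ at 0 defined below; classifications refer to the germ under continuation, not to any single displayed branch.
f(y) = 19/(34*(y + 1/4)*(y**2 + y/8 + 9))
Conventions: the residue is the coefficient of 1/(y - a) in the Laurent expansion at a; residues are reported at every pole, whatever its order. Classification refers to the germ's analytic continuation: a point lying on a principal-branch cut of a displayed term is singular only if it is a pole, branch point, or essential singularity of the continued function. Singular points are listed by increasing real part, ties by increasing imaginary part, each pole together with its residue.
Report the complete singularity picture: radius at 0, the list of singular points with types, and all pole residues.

Radius of convergence at 0: 1/4.
At -1/4: a pole of order 1; residue 304/4913.
At (-1/16) - ((7/16)*sqrt(47))*i: a pole of order 1; residue (-152/4913) + ((456/1616377)*sqrt(47))*i.
At (-1/16) + ((7/16)*sqrt(47))*i: a pole of order 1; residue (-152/4913) - ((456/1616377)*sqrt(47))*i.


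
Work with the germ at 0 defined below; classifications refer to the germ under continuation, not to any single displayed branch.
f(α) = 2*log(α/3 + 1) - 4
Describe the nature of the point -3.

The point is a logarithmic branch point.

The term (2)*log(1 - α/(-3)) has argument 1 - -3/(-3) = 0 at -3: a logarithmic (infinitely-sheeted) branch point; the remaining terms are analytic or single-valued there.


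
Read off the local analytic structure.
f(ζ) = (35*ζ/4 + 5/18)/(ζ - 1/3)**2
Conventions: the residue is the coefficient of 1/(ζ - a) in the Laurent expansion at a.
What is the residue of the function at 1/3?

At the order-2 pole 1/3 set g(ζ) = (ζ - (1/3))^2*f(ζ) = 35*ζ/4 + 5/18.
Order-2 pole: residue = g'(a); g'(1/3) = 35/4, so the residue is 35/4.

The residue is 35/4.


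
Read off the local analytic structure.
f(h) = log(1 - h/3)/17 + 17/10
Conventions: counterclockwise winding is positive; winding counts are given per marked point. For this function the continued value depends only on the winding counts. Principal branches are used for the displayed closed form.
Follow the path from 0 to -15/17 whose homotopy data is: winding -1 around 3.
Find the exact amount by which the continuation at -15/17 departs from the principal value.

The rational part is single-valued and drops out of the difference; each branch term changes only by its own monodromy.
(1/17)*log(1 - h/(3)): each positive loop around 3 adds 2*pi*i to the log, so winding -1 contributes (1/17)*(-1)*2*pi*i = -(2/17)*pi*i.
Summing the contributions at h = -15/17 gives -(2/17)*pi*i.

Continued minus principal equals -(2/17)*pi*i.


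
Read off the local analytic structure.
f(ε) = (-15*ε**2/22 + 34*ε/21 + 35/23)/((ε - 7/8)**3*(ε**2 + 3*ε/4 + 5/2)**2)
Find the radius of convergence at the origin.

Denominator factor (ε**2 + 3*ε/4 + 5/2)^2: discriminant -151/16, complex-conjugate roots (-3/8) + ((1/8)*sqrt(151))*i and (-3/8) - ((1/8)*sqrt(151))*i; poles of order 2, moduli (1/2)*sqrt(10) and (1/2)*sqrt(10).
Denominator factor (ε - 7/8)^3: pole of order 3 at 7/8, modulus 7/8.
The radius of convergence is the smallest modulus among the singular points: 7/8.

The radius of convergence is 7/8.


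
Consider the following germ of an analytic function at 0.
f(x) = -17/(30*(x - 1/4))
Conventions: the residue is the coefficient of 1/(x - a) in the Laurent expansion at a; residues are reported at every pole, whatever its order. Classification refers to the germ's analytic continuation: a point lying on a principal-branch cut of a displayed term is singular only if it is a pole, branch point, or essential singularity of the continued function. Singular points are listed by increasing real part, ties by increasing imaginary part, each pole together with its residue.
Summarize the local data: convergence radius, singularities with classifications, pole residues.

Denominator factor (x - 1/4): pole of order 1 at 1/4, modulus 1/4.
The radius of convergence is the smallest modulus among the singular points: 1/4.
At the order-1 pole 1/4 set g(x) = (x - (1/4))*f(x) = -17/30.
Simple pole: residue = g(a) at a = 1/4, which is -17/30.

Radius of convergence at 0: 1/4.
At 1/4: a pole of order 1; residue -17/30.
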